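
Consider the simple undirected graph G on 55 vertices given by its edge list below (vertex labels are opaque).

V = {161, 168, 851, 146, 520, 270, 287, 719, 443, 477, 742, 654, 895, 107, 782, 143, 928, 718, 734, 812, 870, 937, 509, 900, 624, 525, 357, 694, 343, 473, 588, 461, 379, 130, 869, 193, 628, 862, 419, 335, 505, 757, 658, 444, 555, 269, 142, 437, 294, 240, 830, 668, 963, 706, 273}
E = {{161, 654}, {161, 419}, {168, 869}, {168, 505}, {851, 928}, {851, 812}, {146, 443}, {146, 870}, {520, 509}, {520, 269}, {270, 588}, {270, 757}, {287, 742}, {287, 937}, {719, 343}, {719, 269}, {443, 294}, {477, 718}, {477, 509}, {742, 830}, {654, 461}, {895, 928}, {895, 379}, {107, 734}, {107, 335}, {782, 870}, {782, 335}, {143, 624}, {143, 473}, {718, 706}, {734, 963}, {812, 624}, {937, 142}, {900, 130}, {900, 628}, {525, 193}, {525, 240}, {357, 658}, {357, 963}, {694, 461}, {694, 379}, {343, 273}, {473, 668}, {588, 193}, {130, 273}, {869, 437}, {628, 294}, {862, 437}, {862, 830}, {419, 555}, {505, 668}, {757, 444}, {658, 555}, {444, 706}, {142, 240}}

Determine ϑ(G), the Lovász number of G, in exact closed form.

Vertex 273 has 2 neighbors: 343, 130.
N(742) = {287, 830}, |N(742)| = 2.
deg(525) = 2; N(525) = {193, 240}.
Vertex 963 has 2 neighbors: 734, 357.
deg(v) = 2 for all v (|V|=55); the odd cycle C_{55}.
A has 28 distinct eigenvalues ≈ [2.0, 1.986963, 1.948024, 1.883689, 1.794797, 1.682507, 1.548283, 1.393875, 1.221296, 1.032795, 0.83083, 0.618034, 0.397181, 0.17115, -0.057112, -0.28463, -0.508437, -0.725615, -0.933335, -1.128886, -1.309721, -1.473482, -1.618034, -1.741492, -1.842247, -1.918986, -1.970708, -1.996738].
−55·(-2*cos(pi/55)) / ((2)−(-2*cos(pi/55))) = 55*cos(pi/55)/(cos(pi/55) + 1) = ϑ(G).
≈ 27.4776 (to 4 d.p.).
α=27, χ(Ḡ)=28; ϑ=55*cos(pi/55)/(cos(pi/55) + 1) lies between (both strict).

55*cos(pi/55)/(cos(pi/55) + 1)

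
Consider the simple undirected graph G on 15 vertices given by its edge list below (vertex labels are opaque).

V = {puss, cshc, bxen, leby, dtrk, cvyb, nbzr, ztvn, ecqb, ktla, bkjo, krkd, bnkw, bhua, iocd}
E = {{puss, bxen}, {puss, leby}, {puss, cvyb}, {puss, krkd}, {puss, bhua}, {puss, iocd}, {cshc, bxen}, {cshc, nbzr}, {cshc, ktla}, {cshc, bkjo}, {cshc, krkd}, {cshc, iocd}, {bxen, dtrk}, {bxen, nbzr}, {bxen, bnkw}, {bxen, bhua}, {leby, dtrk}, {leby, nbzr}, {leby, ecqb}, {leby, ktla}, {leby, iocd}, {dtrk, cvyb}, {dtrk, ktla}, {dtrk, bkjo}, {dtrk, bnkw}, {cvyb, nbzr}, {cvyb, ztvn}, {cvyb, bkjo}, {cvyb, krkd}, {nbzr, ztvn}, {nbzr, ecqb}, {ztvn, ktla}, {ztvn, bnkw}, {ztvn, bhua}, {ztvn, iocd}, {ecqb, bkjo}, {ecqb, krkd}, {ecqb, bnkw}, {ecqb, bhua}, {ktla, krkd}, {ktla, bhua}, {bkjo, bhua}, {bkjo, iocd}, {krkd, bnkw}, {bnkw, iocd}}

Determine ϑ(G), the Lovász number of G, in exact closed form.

5

deg(bhua) = 6; N(bhua) = {puss, bxen, ztvn, ecqb, ktla, bkjo}.
deg(ktla) = 6; N(ktla) = {cshc, leby, dtrk, ztvn, krkd, bhua}.
deg(nbzr) = 6; N(nbzr) = {cshc, bxen, leby, cvyb, ztvn, ecqb}.
Vertex bnkw has 6 neighbors: bxen, dtrk, ztvn, ecqb, krkd, iocd.
deg(v) = 6 for all v (|V|=15); Kneser-type, 2-subsets of [6].
A has 3 distinct eigenvalues ≈ [6.0, 1.0, -3.0].
With N=15: ϑ(G) = 15·(-1*(-3))/(6−(-3)) = 5.
= 5.000000… (decimal).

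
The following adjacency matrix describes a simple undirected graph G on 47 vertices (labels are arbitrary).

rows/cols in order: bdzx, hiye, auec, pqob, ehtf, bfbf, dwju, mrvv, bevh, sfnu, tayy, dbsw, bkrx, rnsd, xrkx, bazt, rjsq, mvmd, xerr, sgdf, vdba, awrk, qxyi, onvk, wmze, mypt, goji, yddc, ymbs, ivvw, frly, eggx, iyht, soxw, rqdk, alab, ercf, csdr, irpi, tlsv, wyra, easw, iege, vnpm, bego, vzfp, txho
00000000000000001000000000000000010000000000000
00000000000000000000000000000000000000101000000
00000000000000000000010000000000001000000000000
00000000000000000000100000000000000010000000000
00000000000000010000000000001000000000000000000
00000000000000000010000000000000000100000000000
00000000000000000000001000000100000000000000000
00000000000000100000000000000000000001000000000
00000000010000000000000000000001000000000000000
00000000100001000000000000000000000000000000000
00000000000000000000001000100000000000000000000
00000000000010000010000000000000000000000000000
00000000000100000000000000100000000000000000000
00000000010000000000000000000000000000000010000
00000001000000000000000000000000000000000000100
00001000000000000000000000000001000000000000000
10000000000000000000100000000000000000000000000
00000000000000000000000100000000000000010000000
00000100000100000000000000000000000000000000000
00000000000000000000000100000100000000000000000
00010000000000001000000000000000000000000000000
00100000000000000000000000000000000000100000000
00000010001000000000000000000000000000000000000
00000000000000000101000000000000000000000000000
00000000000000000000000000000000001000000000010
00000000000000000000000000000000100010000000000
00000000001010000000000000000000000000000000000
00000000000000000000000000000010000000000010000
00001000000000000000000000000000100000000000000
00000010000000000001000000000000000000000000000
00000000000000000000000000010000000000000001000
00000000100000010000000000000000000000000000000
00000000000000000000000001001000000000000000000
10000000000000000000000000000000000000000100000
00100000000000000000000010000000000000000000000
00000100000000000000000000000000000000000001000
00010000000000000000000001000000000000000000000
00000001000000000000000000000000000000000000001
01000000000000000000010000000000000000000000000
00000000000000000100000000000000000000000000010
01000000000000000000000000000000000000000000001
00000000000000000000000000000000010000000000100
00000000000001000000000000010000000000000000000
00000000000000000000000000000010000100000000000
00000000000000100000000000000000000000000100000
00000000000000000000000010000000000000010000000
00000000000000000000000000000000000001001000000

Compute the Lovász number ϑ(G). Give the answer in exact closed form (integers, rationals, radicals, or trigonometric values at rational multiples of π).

deg(vnpm) = 2; N(vnpm) = {frly, alab}.
deg(soxw) = 2; N(soxw) = {bdzx, easw}.
deg(ivvw) = 2; N(ivvw) = {dwju, sgdf}.
deg(tayy) = 2; N(tayy) = {qxyi, goji}.
47-vertex 2-regular graph: the odd cycle C_{47}.
Distinct eigenvalues (to 6 d.p.): [2.0, 1.982155, 1.928938, 1.8413, 1.720803, 1.569599, 1.390385, 1.186359, 0.961164, 0.718816, 0.46364, 0.200191, -0.06683, -0.332659, -0.592551, -0.84187, -1.076165, -1.291256, -1.483304, -1.648883, -1.785038, -1.889338, -1.959923, -1.995534].
−47·(-2*cos(pi/47)) / ((2)−(-2*cos(pi/47))) = 47*cos(pi/47)/(cos(pi/47) + 1) = ϑ(G).
Numerically 23.473731.
Lovász sandwich 23 ≤ 47*cos(pi/47)/(cos(pi/47) + 1) ≤ 24: both strict.

47*cos(pi/47)/(cos(pi/47) + 1)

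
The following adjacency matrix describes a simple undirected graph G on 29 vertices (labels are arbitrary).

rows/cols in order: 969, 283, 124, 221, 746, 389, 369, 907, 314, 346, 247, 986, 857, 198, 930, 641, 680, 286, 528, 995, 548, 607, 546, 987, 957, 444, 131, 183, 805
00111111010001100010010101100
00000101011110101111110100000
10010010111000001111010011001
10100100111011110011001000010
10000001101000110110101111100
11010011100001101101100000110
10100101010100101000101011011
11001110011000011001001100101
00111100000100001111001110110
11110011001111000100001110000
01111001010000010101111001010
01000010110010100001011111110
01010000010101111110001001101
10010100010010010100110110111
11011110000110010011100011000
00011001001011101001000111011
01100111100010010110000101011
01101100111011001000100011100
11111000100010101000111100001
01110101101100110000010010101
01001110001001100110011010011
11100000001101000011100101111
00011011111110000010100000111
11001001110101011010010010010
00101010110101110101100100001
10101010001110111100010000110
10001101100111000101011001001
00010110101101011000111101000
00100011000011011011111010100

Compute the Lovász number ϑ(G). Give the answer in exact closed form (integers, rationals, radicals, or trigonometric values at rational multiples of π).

deg(183) = 14; N(183) = {221, 389, 369, 314, 247, 986, 198, 641, 680, 548, 607, 546, 987, 444}.
Vertex 346 has 14 neighbors: 969, 283, 124, 221, 369, 907, 247, 986, 857, 198, 286, 546, 987, 957.
Vertex 221 has 14 neighbors: 969, 124, 389, 314, 346, 247, 857, 198, 930, 641, 528, 995, 546, 183.
N(198) = {969, 221, 389, 346, 857, 641, 286, 548, 607, 987, 957, 131, 183, 805}, |N(198)| = 14.
deg(v) = 14 for all v (|V|=29); SR(29,14,6,7) — a Paley graph.
The 3 distinct eigenvalues: [14.0, 2.192582, -3.192582].
Lovász (edge-transitive): ϑ = −29·(-sqrt(29)/2 - 1/2)/((14)−(-sqrt(29)/2 - 1/2)) = sqrt(29).
ϑ(G) ≈ 5.38516481.

sqrt(29)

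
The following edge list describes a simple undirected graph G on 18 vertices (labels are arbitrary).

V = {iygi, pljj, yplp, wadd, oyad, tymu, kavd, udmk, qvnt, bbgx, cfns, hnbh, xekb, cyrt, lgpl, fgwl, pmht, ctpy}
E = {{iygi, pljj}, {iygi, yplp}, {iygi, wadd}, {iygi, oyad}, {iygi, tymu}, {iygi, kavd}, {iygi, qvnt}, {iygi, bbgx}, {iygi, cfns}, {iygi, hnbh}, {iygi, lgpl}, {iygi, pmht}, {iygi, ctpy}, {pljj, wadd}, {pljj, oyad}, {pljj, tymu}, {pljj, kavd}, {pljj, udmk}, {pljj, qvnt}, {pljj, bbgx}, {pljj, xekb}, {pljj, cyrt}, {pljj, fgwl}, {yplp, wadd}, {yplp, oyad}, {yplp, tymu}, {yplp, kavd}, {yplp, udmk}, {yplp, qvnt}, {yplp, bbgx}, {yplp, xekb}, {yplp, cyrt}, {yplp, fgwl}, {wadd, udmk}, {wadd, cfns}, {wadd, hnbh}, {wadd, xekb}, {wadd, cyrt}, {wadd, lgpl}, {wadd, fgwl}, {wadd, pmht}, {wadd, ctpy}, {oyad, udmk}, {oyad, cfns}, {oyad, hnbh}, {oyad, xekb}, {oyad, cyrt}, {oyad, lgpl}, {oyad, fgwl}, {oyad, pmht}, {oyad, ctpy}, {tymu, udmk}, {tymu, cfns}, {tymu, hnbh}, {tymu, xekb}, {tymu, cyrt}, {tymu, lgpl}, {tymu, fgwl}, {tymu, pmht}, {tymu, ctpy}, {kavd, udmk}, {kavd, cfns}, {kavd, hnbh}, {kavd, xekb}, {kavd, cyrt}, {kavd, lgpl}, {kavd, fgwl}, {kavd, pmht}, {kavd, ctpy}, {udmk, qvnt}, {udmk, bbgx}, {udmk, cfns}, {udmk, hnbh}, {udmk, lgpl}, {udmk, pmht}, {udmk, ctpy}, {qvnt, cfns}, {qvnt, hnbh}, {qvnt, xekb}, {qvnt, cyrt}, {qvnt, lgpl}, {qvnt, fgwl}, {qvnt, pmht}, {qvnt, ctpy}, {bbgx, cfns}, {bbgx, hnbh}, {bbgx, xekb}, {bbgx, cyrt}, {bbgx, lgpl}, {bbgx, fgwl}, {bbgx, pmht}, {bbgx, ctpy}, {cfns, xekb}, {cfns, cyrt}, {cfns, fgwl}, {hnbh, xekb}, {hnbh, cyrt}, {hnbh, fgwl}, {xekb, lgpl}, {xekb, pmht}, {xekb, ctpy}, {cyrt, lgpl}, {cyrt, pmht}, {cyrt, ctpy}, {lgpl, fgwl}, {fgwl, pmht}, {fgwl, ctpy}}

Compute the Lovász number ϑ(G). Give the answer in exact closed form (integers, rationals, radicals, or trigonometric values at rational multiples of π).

N(wadd) = {iygi, pljj, yplp, udmk, cfns, hnbh, xekb, cyrt, lgpl, fgwl, pmht, ctpy}, |N(wadd)| = 12.
deg(yplp) = 11; N(yplp) = {iygi, wadd, oyad, tymu, kavd, udmk, qvnt, bbgx, xekb, cyrt, fgwl}.
Vertex kavd has 12 neighbors: iygi, pljj, yplp, udmk, cfns, hnbh, xekb, cyrt, lgpl, fgwl, pmht, ctpy.
Vertex pljj has 11 neighbors: iygi, wadd, oyad, tymu, kavd, udmk, qvnt, bbgx, xekb, cyrt, fgwl.
3 parts of sizes [7, 6, 5]; α(G) = 7 = ϑ (perfect).
≈ 7.000000000 (to 9 d.p.).
α=7, χ(Ḡ)=7; ϑ=7 lies between (collapsed).

7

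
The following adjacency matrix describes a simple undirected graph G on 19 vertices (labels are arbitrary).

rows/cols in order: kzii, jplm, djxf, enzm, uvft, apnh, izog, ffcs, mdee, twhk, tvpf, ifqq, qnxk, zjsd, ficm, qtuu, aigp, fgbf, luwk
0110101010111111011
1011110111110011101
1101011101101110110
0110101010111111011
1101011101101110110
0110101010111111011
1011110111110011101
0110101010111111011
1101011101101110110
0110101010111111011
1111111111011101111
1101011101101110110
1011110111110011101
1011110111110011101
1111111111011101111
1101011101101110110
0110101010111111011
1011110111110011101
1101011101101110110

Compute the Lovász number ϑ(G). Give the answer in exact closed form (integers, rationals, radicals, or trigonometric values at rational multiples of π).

6

Vertex zjsd has 14 neighbors: kzii, djxf, enzm, uvft, apnh, ffcs, mdee, twhk, tvpf, ifqq, ficm, qtuu, aigp, luwk.
deg(tvpf) = 17; N(tvpf) = {kzii, jplm, djxf, enzm, uvft, apnh, izog, ffcs, mdee, twhk, ifqq, qnxk, zjsd, qtuu, aigp, fgbf, luwk}.
N(qnxk) = {kzii, djxf, enzm, uvft, apnh, ffcs, mdee, twhk, tvpf, ifqq, ficm, qtuu, aigp, luwk}, |N(qnxk)| = 14.
Vertex uvft has 13 neighbors: kzii, jplm, enzm, apnh, izog, ffcs, twhk, tvpf, qnxk, zjsd, ficm, aigp, fgbf.
G = K_{6,6,5,2}: α = 6 = χ(Ḡ), so ϑ = 6.
ϑ(G) ≈ 6.000000.
Check 6 ≤ 6 ≤ 6: collapsed.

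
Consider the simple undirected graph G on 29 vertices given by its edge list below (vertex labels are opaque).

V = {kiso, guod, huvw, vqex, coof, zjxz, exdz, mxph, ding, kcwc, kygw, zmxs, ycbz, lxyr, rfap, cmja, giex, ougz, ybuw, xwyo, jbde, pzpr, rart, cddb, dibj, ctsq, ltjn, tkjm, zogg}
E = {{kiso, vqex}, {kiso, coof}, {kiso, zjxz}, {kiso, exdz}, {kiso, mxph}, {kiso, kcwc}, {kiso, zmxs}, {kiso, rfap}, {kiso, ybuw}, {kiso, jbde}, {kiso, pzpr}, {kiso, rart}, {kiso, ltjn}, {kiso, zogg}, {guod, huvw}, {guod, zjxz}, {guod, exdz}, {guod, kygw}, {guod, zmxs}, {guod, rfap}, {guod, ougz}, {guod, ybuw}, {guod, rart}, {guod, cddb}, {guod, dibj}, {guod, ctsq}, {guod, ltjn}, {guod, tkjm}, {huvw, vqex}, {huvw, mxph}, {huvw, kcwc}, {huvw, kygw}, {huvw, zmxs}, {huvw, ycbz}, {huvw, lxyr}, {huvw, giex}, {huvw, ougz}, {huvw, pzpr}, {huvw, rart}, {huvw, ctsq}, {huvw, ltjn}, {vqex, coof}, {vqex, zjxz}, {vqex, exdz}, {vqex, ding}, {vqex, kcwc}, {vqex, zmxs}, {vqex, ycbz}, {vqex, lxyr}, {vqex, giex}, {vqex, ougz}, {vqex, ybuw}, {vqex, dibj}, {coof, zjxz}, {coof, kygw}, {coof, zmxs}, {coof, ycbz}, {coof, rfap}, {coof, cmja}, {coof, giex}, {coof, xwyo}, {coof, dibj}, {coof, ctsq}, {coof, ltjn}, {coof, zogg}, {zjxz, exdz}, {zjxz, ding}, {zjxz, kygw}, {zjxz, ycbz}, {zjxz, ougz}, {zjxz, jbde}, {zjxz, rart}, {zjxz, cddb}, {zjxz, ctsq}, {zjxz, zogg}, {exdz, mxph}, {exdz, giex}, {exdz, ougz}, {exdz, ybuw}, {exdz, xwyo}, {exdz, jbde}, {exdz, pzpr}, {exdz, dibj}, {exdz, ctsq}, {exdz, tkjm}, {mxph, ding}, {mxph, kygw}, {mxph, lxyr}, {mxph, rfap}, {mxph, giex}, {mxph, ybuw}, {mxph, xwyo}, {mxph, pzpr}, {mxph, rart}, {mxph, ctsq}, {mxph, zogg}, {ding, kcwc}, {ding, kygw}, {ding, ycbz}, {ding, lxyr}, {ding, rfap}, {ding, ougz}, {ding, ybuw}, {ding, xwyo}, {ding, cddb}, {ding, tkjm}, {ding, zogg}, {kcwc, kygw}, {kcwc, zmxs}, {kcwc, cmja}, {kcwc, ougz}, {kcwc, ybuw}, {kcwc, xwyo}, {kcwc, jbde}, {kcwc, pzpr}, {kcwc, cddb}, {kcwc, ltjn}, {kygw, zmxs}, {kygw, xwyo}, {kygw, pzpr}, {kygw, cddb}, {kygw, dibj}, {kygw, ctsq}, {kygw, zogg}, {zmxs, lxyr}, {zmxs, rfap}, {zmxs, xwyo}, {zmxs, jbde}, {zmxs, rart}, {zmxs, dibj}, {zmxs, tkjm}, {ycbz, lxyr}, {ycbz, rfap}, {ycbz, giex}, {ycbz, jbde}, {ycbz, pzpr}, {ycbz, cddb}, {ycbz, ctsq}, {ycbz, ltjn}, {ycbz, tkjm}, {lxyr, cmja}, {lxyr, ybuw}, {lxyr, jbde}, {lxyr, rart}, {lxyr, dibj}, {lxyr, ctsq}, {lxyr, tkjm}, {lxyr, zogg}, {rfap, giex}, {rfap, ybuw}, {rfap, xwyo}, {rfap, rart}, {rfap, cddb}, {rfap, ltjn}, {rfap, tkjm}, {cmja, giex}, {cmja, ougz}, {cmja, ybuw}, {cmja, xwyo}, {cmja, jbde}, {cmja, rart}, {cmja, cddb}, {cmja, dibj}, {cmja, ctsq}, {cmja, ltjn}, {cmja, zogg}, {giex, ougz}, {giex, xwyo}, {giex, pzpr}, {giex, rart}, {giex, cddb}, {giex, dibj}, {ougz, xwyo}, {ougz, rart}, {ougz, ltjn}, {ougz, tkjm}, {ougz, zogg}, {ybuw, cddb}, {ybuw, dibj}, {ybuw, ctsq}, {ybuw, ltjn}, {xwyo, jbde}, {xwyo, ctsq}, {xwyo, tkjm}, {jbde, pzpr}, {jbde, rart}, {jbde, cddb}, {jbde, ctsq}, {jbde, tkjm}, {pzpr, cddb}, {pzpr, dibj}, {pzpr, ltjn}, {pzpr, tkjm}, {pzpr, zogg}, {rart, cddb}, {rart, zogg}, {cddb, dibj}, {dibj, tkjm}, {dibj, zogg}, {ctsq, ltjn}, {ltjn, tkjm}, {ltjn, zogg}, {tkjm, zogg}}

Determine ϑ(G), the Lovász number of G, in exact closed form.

N(coof) = {kiso, vqex, zjxz, kygw, zmxs, ycbz, rfap, cmja, giex, xwyo, dibj, ctsq, ltjn, zogg}, |N(coof)| = 14.
deg(dibj) = 14; N(dibj) = {guod, vqex, coof, exdz, kygw, zmxs, lxyr, cmja, giex, ybuw, pzpr, cddb, tkjm, zogg}.
N(cmja) = {coof, kcwc, lxyr, giex, ougz, ybuw, xwyo, jbde, rart, cddb, dibj, ctsq, ltjn, zogg}, |N(cmja)| = 14.
N(zjxz) = {kiso, guod, vqex, coof, exdz, ding, kygw, ycbz, ougz, jbde, rart, cddb, ctsq, zogg}, |N(zjxz)| = 14.
14-regular, N=29; SR(29,14,6,7) — a Paley graph.
The 3 distinct eigenvalues: [14.0, 2.192582, -3.192582].
−29·(-sqrt(29)/2 - 1/2) / ((14)−(-sqrt(29)/2 - 1/2)) = sqrt(29) = ϑ(G).
= 5.38516481… (decimal).

sqrt(29)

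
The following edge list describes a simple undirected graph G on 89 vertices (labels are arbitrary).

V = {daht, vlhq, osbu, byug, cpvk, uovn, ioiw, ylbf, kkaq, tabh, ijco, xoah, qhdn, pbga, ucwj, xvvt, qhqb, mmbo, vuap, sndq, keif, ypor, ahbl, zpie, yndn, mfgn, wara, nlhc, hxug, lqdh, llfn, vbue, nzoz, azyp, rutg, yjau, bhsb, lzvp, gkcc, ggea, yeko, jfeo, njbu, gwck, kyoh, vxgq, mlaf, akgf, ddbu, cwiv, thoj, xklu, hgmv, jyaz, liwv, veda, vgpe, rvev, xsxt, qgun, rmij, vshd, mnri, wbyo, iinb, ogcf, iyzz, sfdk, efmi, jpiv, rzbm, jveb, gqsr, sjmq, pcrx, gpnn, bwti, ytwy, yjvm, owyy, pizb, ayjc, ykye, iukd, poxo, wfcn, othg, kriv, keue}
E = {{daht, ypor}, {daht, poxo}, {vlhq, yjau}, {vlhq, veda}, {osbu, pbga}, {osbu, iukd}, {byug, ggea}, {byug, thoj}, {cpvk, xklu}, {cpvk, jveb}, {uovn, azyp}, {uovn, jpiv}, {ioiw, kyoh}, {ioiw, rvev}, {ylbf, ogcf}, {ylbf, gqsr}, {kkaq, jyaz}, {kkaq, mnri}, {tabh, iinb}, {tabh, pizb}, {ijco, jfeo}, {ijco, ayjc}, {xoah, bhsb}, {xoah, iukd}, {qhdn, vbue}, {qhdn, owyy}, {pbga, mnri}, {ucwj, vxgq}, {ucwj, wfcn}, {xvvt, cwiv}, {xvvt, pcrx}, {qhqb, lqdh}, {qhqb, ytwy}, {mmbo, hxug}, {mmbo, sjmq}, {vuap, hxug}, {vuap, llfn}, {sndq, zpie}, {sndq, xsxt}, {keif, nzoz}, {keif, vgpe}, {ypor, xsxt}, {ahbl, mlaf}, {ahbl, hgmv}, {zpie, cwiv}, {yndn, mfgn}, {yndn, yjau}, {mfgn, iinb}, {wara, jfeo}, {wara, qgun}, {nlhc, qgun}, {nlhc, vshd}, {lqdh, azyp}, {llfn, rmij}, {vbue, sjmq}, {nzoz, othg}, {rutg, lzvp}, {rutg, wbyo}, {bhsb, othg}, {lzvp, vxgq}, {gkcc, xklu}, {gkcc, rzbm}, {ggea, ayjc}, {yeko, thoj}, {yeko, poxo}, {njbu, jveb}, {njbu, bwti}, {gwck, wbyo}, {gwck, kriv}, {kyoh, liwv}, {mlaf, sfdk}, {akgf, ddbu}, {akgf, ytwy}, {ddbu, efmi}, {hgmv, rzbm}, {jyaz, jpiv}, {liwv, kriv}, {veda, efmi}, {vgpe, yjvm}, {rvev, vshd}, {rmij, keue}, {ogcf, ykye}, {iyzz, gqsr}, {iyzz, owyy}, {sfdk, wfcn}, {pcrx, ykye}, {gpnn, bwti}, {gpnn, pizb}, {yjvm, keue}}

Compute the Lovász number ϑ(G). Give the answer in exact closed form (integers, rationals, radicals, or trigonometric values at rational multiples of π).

89*cos(pi/89)/(cos(pi/89) + 1)

deg(ddbu) = 2; N(ddbu) = {akgf, efmi}.
Vertex wara has 2 neighbors: jfeo, qgun.
Vertex gqsr has 2 neighbors: ylbf, iyzz.
N(keue) = {rmij, yjvm}, |N(keue)| = 2.
89-vertex 2-regular graph: connected 2-regular on 89 ⇒ C_{89}.
The 45 distinct eigenvalues: [2.0, 1.99502, 1.9801, 1.95531, 1.92078, 1.87669, 1.82324, 1.76071, 1.68941, 1.60969, 1.52196, 1.42664, 1.32421, 1.21519, 1.10011, 0.97955, 0.85411, 0.72442, 0.59112, 0.45487, 0.31635, 0.17626, 0.0353, -0.10585, -0.24646, -0.38585, -0.52332, -0.65818, -0.78976, -0.9174, -1.04048, -1.15837, -1.27049, -1.37628, -1.47522, -1.5668, -1.65058, -1.72614, -1.79309, -1.85112, -1.89992, -1.93926, -1.96893, -1.9888, -1.99875].
λ_max=2, λ_min=-2*cos(pi/89); ϑ = −89·λ_min/(λ_max−λ_min) = 89*cos(pi/89)/(cos(pi/89) + 1).
≈ 44.4861 (to 4 d.p.).
Sandwich: α(G)=44 ≤ ϑ(G)=89*cos(pi/89)/(cos(pi/89) + 1) ≤ χ(Ḡ)=45 (both strict).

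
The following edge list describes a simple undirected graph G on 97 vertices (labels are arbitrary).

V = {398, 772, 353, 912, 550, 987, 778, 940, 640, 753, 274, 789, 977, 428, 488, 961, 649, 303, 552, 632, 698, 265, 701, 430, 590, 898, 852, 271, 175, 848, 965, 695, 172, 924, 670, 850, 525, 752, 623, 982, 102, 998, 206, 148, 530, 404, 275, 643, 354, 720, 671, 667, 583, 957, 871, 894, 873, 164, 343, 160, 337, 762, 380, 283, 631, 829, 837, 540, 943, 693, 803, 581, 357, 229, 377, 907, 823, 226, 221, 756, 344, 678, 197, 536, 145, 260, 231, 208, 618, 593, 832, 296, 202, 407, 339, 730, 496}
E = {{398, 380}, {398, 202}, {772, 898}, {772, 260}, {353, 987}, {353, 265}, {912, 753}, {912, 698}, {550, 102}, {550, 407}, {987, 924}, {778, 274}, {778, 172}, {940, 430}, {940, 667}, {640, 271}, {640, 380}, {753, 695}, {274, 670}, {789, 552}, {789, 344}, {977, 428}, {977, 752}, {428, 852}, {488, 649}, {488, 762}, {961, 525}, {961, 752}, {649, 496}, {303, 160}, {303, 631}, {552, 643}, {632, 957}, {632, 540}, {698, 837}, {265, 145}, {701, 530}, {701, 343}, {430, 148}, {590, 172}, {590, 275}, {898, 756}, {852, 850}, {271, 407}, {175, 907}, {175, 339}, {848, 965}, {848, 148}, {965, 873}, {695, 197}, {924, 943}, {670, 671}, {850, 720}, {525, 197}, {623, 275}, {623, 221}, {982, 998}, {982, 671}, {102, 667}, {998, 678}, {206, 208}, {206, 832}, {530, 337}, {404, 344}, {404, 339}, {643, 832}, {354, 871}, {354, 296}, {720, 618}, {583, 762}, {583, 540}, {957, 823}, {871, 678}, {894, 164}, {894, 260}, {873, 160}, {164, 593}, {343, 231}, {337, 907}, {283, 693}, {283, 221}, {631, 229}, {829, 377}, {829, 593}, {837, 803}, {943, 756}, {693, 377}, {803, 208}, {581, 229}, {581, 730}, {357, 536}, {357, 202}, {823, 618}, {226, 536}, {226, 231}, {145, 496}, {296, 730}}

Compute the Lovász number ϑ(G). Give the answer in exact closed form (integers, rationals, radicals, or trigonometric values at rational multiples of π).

deg(145) = 2; N(145) = {265, 496}.
Vertex 525 has 2 neighbors: 961, 197.
deg(540) = 2; N(540) = {632, 583}.
deg(907) = 2; N(907) = {175, 337}.
deg(v) = 2 for all v (|V|=97); connected 2-regular on 97 ⇒ C_{97}.
A has 49 distinct eigenvalues ≈ [2.0, 1.995806, 1.98324, 1.962356, 1.933242, 1.896018, 1.850842, 1.797903, 1.737423, 1.669656, 1.594886, 1.513426, 1.425618, 1.33183, 1.232457, 1.127914, 1.01864, 0.905094, 0.787752, 0.667105, 0.54366, 0.417935, 0.290457, 0.161761, 0.032386, -0.097124, -0.226228, -0.354382, -0.48105, -0.6057, -0.72781, -0.846867, -0.962372, -1.07384, -1.180805, -1.282816, -1.379448, -1.470293, -1.554971, -1.633127, -1.704434, -1.768591, -1.82533, -1.874413, -1.915635, -1.948821, -1.973833, -1.990567, -1.998951].
λ_max=2, λ_min=-2*cos(pi/97); ϑ = −97·λ_min/(λ_max−λ_min) = 97*cos(pi/97)/(cos(pi/97) + 1).
Numerically 48.487279214.
Lovász sandwich 48 ≤ 97*cos(pi/97)/(cos(pi/97) + 1) ≤ 49: both strict.

97*cos(pi/97)/(cos(pi/97) + 1)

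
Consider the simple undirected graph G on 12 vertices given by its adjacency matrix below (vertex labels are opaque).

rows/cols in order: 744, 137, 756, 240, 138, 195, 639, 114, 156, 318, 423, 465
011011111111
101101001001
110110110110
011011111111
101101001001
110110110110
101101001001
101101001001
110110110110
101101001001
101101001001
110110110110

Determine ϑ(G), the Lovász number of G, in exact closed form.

6

Vertex 423 has 6 neighbors: 744, 756, 240, 195, 156, 465.
N(744) = {137, 756, 138, 195, 639, 114, 156, 318, 423, 465}, |N(744)| = 10.
deg(195) = 8; N(195) = {744, 137, 240, 138, 639, 114, 318, 423}.
deg(465) = 8; N(465) = {744, 137, 240, 138, 639, 114, 318, 423}.
G = K_{6,4,2}: α = 6 = χ(Ḡ), so ϑ = 6.
Numerically 6.00000000.
Check 6 ≤ 6 ≤ 6: collapsed.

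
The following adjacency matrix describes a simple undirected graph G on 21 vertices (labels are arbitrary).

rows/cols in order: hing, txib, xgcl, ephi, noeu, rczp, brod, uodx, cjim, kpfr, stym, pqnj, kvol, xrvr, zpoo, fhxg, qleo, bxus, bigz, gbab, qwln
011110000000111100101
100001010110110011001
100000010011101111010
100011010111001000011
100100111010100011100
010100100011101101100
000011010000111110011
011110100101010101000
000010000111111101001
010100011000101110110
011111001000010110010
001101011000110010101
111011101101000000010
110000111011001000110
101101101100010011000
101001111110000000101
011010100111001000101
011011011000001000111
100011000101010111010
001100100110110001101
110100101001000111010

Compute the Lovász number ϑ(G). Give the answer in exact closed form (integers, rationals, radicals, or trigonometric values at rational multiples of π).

Vertex xrvr has 10 neighbors: hing, txib, brod, uodx, cjim, stym, pqnj, zpoo, bigz, gbab.
N(qwln) = {hing, txib, ephi, brod, cjim, pqnj, fhxg, qleo, bxus, gbab}, |N(qwln)| = 10.
N(pqnj) = {xgcl, ephi, rczp, uodx, cjim, kvol, xrvr, qleo, bigz, qwln}, |N(pqnj)| = 10.
N(kvol) = {hing, txib, xgcl, noeu, rczp, brod, cjim, kpfr, pqnj, gbab}, |N(kvol)| = 10.
deg(v) = 10 for all v (|V|=21); Kneser-type, 2-subsets of [7].
spec(A) ≈ [10.0, 1.0, -4.0] (distinct, 3 d.p.).
Lovász: ϑ = −21(-4)/(10+-1*(-4)) = 6.
= 6.00000000… (decimal).

6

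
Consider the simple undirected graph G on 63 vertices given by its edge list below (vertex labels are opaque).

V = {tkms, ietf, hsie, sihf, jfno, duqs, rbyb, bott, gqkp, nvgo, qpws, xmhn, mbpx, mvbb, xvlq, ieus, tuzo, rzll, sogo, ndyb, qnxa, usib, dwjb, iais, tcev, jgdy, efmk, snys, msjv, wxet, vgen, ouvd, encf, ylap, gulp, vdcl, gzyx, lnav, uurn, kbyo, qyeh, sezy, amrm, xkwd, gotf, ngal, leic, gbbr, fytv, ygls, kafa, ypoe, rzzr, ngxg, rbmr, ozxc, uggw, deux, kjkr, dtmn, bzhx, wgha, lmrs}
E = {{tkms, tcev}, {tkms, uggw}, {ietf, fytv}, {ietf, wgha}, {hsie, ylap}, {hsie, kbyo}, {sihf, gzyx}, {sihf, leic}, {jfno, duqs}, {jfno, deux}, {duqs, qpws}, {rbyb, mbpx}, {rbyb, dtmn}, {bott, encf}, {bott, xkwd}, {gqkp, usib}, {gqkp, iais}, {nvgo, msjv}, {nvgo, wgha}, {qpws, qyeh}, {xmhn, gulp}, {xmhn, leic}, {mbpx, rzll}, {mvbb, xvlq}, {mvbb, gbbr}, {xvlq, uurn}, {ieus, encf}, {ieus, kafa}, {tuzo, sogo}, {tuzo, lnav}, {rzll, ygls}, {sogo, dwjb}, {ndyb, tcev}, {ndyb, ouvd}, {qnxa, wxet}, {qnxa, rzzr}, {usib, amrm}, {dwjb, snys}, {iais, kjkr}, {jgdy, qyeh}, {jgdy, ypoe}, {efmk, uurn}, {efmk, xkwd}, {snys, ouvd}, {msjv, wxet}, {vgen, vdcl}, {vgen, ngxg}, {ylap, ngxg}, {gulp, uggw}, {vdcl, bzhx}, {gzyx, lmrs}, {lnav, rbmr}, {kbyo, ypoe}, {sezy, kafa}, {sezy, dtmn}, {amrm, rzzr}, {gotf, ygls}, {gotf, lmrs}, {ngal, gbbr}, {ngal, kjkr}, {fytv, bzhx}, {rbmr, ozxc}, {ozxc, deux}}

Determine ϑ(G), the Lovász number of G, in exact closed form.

63*cos(pi/63)/(cos(pi/63) + 1)

Vertex ylap has 2 neighbors: hsie, ngxg.
N(msjv) = {nvgo, wxet}, |N(msjv)| = 2.
Vertex iais has 2 neighbors: gqkp, kjkr.
deg(efmk) = 2; N(efmk) = {uurn, xkwd}.
G on 63 vertices is 2-regular; the odd cycle C_{63}.
A has 32 distinct eigenvalues ≈ [2.0, 1.990062, 1.960345, 1.911146, 1.842952, 1.756443, 1.652478, 1.532089, 1.396474, 1.24698, 1.085093, 0.912421, 0.730682, 0.541681, 0.347296, 0.14946, -0.049861, -0.248687, -0.445042, -0.636973, -0.822574, -1.0, -1.167487, -1.323372, -1.466104, -1.594265, -1.706582, -1.801938, -1.879385, -1.938155, -1.977662, -1.997514].
ϑ = −N·λ_min/(λ_max−λ_min) = −63·(-2*cos(pi/63))/(2−(-2*cos(pi/63))) = 63*cos(pi/63)/(cos(pi/63) + 1).
Numerically 31.480409.
Lovász sandwich 31 ≤ 63*cos(pi/63)/(cos(pi/63) + 1) ≤ 32: both strict.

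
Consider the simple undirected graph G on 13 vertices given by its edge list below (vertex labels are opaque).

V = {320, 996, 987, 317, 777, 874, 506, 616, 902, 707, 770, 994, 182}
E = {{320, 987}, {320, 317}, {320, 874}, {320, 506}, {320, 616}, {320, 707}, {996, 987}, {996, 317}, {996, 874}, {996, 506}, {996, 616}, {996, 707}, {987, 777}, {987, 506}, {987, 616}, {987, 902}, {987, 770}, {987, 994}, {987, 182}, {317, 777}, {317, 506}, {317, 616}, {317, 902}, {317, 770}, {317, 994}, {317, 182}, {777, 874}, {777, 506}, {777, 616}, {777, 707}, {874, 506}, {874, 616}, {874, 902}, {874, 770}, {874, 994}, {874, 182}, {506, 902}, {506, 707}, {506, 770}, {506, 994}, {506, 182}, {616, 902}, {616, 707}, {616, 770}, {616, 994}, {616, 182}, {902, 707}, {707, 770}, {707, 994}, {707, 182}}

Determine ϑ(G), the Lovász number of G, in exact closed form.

7

deg(320) = 6; N(320) = {987, 317, 874, 506, 616, 707}.
Vertex 770 has 6 neighbors: 987, 317, 874, 506, 616, 707.
deg(317) = 9; N(317) = {320, 996, 777, 506, 616, 902, 770, 994, 182}.
N(777) = {987, 317, 874, 506, 616, 707}, |N(777)| = 6.
G = K_{7,4,2}: α = 7 = χ(Ḡ), so ϑ = 7.
= 7.00000… (decimal).
α=7, χ(Ḡ)=7; ϑ=7 lies between (collapsed).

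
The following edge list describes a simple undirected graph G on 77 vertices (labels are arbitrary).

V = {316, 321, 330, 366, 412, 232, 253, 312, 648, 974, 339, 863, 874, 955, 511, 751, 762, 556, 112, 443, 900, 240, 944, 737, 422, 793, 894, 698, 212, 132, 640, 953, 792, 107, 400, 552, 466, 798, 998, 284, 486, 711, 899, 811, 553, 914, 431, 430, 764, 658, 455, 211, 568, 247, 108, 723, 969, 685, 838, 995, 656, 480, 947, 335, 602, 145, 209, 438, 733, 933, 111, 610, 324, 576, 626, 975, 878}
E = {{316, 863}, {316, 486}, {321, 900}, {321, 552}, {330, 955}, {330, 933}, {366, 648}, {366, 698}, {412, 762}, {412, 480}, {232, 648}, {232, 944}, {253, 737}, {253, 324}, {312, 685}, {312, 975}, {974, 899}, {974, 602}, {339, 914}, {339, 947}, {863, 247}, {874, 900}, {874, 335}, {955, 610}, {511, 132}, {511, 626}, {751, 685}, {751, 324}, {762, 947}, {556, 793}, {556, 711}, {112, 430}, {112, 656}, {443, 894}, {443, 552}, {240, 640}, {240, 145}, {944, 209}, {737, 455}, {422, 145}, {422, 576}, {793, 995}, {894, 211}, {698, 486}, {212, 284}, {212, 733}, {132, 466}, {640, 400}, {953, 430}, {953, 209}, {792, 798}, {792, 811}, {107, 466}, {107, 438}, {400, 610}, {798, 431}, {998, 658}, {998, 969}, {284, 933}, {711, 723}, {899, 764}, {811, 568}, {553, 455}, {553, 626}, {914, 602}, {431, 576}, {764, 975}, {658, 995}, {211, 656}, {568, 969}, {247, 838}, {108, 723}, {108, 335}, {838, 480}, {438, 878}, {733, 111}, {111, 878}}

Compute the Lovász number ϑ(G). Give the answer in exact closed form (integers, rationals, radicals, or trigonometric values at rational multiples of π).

77*cos(pi/77)/(cos(pi/77) + 1)

N(798) = {792, 431}, |N(798)| = 2.
deg(284) = 2; N(284) = {212, 933}.
N(253) = {737, 324}, |N(253)| = 2.
N(874) = {900, 335}, |N(874)| = 2.
G on 77 vertices is 2-regular; connected 2-regular on 77 ⇒ C_{77}.
Distinct eigenvalues (to 5 d.p.): [2.0, 1.99335, 1.97342, 1.94037, 1.89441, 1.83583, 1.76504, 1.68251, 1.58877, 1.48447, 1.37028, 1.24698, 1.11538, 0.97635, 0.83083, 0.67978, 0.5242, 0.36514, 0.20365, 0.0408, -0.12232, -0.28463, -0.44504, -0.60249, -0.75593, -0.90434, -1.04674, -1.18216, -1.30972, -1.42856, -1.5379, -1.637, -1.72521, -1.80194, -1.86667, -1.91899, -1.95853, -1.98504, -1.99834].
λ_max=2, λ_min=-2*cos(pi/77); ϑ = −77·λ_min/(λ_max−λ_min) = 77*cos(pi/77)/(cos(pi/77) + 1).
Numerically 38.483973469.
Check 38 ≤ 77*cos(pi/77)/(cos(pi/77) + 1) ≤ 39: both strict.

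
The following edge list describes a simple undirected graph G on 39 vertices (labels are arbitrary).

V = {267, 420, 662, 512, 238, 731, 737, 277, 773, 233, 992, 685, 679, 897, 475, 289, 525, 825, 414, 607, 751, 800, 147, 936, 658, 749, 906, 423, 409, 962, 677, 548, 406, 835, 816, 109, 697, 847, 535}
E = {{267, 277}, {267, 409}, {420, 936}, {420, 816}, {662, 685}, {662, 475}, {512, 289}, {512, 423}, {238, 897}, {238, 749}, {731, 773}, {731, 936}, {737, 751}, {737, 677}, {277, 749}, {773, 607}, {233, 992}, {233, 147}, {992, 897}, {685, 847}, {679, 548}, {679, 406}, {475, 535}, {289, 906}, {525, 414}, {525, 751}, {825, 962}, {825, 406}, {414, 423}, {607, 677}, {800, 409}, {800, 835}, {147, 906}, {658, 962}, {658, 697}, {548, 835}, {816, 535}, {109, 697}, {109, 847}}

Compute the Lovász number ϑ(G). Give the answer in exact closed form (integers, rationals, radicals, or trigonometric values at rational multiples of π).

39*cos(pi/39)/(cos(pi/39) + 1)

N(847) = {685, 109}, |N(847)| = 2.
N(525) = {414, 751}, |N(525)| = 2.
N(267) = {277, 409}, |N(267)| = 2.
deg(936) = 2; N(936) = {420, 731}.
G on 39 vertices is 2-regular; the odd cycle C_{39}.
The 20 distinct eigenvalues: [2.0, 1.974101, 1.897073, 1.770912, 1.598886, 1.385449, 1.136129, 0.857385, 0.556435, 0.241073, -0.080532, -0.400051, -0.70921, -1.0, -1.264891, -1.497021, -1.69038, -1.839959, -1.941884, -1.993515].
Lovász: ϑ = −39(-2*cos(pi/39))/(2+-(-1)*2*cos(pi/39)) = 39*cos(pi/39)/(cos(pi/39) + 1).
ϑ(G) ≈ 19.46833241.
Sandwich: α(G)=19 ≤ ϑ(G)=39*cos(pi/39)/(cos(pi/39) + 1) ≤ χ(Ḡ)=20 (both strict).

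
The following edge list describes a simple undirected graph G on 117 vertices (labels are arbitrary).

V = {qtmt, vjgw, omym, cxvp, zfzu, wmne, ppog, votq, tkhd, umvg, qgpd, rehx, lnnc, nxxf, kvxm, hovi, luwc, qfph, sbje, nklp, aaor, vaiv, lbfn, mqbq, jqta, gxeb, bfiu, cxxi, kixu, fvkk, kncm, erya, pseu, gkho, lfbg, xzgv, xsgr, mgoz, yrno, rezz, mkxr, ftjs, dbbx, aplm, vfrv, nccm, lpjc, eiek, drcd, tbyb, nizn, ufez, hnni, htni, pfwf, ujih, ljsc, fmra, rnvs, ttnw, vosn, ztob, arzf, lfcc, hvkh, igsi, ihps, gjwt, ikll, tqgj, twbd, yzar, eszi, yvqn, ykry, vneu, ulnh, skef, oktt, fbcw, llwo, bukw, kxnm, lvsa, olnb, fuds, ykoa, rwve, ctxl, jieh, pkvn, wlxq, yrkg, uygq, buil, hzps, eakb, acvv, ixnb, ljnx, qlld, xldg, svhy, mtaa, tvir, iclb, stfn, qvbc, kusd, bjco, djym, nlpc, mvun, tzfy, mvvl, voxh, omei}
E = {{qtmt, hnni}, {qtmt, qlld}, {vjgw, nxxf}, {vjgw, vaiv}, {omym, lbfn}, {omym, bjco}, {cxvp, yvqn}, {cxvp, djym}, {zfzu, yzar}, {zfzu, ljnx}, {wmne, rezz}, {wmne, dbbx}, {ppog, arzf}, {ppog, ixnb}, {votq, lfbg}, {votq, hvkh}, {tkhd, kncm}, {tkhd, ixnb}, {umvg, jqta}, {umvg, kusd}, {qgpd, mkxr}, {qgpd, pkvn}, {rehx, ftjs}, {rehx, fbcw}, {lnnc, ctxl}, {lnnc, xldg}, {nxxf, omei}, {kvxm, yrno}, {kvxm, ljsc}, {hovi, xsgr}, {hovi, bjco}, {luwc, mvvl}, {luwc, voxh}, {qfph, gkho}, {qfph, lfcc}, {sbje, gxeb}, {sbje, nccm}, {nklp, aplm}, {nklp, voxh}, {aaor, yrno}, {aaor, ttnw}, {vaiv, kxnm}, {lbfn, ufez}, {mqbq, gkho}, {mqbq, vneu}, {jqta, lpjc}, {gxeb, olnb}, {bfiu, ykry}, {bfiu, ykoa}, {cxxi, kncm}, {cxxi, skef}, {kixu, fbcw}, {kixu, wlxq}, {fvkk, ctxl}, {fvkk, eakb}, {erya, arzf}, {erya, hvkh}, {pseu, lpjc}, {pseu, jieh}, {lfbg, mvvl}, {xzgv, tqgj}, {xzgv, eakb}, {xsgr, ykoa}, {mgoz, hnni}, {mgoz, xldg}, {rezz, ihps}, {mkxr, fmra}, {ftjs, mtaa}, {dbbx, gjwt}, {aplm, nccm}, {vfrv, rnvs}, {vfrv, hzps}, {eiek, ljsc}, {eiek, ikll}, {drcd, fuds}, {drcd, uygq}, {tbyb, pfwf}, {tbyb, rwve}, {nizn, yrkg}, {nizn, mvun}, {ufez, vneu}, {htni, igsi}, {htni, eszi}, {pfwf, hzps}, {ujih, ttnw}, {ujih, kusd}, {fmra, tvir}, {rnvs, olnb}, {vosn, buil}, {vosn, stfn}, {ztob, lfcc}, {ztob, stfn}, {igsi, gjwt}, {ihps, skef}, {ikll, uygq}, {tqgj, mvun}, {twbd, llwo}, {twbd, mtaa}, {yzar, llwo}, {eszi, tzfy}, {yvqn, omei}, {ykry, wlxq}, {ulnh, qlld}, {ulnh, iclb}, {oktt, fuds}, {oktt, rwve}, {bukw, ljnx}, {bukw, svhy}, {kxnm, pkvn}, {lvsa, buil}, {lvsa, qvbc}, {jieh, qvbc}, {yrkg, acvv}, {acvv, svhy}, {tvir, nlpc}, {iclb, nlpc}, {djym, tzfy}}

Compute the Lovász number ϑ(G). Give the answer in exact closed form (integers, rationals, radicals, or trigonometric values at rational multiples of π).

117*cos(pi/117)/(cos(pi/117) + 1)

Vertex lpjc has 2 neighbors: jqta, pseu.
Vertex vaiv has 2 neighbors: vjgw, kxnm.
deg(fmra) = 2; N(fmra) = {mkxr, tvir}.
Vertex nccm has 2 neighbors: sbje, aplm.
117-vertex 2-regular graph: connected 2-regular on 117 ⇒ C_{117}.
spec(A) ≈ [2.0, 1.99712, 1.98848, 1.9741, 1.95403, 1.92833, 1.89707, 1.86034, 1.81825, 1.77091, 1.71847, 1.66107, 1.59889, 1.53209, 1.46087, 1.38545, 1.30603, 1.22284, 1.13613, 1.04614, 0.95314, 0.85739, 0.75916, 0.65875, 0.55643, 0.45252, 0.3473, 0.24107, 0.13416, 0.02685, -0.08053, -0.18768, -0.29429, -0.40005, -0.50466, -0.60781, -0.70921, -0.80856, -0.90559, -1.0, -1.09153, -1.17991, -1.26489, -1.34622, -1.42367, -1.49702, -1.56605, -1.63057, -1.69038, -1.74532, -1.79523, -1.83996, -1.87939, -1.91339, -1.94188, -1.96478, -1.982, -1.99351, -1.99928] (distinct, 5 d.p.).
λ_max=2, λ_min=-2*cos(pi/117); ϑ = −117·λ_min/(λ_max−λ_min) = 117*cos(pi/117)/(cos(pi/117) + 1).
ϑ(G) ≈ 58.4895.
α=58, χ(Ḡ)=59; ϑ=117*cos(pi/117)/(cos(pi/117) + 1) lies between (both strict).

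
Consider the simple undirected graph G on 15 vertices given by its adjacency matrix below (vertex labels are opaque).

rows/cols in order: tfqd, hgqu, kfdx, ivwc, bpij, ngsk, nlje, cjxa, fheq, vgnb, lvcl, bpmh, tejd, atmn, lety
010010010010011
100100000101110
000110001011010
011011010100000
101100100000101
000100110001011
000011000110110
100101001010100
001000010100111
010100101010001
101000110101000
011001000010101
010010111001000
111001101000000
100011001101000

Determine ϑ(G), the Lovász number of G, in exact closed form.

5

deg(atmn) = 6; N(atmn) = {tfqd, hgqu, kfdx, ngsk, nlje, fheq}.
Vertex bpij has 6 neighbors: tfqd, kfdx, ivwc, nlje, tejd, lety.
deg(ngsk) = 6; N(ngsk) = {ivwc, nlje, cjxa, bpmh, atmn, lety}.
Vertex bpmh has 6 neighbors: hgqu, kfdx, ngsk, lvcl, tejd, lety.
G on 15 vertices is 6-regular; Kneser-type, 2-subsets of [6].
spec(A) ≈ [6.0, 1.0, -3.0] (distinct, 4 d.p.).
Lovász: ϑ = −15(-3)/(6+-1*(-3)) = 5.
ϑ(G) ≈ 5.0000.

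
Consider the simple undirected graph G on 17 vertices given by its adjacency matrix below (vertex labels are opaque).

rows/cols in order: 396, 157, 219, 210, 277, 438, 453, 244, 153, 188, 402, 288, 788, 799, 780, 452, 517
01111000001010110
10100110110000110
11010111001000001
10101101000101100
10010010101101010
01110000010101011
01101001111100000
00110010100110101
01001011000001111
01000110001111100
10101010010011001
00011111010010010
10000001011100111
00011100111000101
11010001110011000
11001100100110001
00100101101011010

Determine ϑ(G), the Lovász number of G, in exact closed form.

Vertex 157 has 8 neighbors: 396, 219, 438, 453, 153, 188, 780, 452.
deg(188) = 8; N(188) = {157, 438, 453, 402, 288, 788, 799, 780}.
N(244) = {219, 210, 453, 153, 288, 788, 780, 517}, |N(244)| = 8.
deg(453) = 8; N(453) = {157, 219, 277, 244, 153, 188, 402, 288}.
8-regular, N=17; strongly regular (17,8,3,4).
A has 3 distinct eigenvalues ≈ [8.0, 1.561553, -2.561553].
Lovász (edge-transitive): ϑ = −17·(-sqrt(17)/2 - 1/2)/((8)−(-sqrt(17)/2 - 1/2)) = sqrt(17).
= 4.12310563… (decimal).

sqrt(17)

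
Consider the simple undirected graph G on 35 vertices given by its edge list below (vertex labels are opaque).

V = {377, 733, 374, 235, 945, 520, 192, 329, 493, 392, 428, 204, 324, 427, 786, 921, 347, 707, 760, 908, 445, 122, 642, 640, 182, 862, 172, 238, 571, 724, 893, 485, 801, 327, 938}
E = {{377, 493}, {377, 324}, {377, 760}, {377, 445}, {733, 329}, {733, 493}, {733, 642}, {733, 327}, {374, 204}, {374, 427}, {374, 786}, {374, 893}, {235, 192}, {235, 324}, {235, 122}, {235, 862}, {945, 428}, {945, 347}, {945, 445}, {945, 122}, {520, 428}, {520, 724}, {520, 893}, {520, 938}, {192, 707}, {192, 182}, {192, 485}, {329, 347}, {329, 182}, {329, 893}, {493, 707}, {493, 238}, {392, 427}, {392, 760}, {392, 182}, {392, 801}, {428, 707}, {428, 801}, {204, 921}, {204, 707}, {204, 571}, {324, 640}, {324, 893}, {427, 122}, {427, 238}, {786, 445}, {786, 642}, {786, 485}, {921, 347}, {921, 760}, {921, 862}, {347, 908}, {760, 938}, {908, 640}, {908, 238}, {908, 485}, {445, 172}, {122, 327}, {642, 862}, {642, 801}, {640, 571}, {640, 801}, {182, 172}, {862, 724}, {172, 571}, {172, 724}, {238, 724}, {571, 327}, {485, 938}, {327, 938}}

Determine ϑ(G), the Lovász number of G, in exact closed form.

15

deg(520) = 4; N(520) = {428, 724, 893, 938}.
N(938) = {520, 760, 485, 327}, |N(938)| = 4.
deg(182) = 4; N(182) = {192, 329, 392, 172}.
deg(428) = 4; N(428) = {945, 520, 707, 801}.
Every vertex has degree 4 (N=35); Kneser K(7,3) on C(7,3)=35 vertices.
A has 4 distinct eigenvalues ≈ [4.0, 2.0, -1.0, -3.0].
λ_max=4, λ_min=-3; ϑ = −35·λ_min/(λ_max−λ_min) = 15.
= 15.000000… (decimal).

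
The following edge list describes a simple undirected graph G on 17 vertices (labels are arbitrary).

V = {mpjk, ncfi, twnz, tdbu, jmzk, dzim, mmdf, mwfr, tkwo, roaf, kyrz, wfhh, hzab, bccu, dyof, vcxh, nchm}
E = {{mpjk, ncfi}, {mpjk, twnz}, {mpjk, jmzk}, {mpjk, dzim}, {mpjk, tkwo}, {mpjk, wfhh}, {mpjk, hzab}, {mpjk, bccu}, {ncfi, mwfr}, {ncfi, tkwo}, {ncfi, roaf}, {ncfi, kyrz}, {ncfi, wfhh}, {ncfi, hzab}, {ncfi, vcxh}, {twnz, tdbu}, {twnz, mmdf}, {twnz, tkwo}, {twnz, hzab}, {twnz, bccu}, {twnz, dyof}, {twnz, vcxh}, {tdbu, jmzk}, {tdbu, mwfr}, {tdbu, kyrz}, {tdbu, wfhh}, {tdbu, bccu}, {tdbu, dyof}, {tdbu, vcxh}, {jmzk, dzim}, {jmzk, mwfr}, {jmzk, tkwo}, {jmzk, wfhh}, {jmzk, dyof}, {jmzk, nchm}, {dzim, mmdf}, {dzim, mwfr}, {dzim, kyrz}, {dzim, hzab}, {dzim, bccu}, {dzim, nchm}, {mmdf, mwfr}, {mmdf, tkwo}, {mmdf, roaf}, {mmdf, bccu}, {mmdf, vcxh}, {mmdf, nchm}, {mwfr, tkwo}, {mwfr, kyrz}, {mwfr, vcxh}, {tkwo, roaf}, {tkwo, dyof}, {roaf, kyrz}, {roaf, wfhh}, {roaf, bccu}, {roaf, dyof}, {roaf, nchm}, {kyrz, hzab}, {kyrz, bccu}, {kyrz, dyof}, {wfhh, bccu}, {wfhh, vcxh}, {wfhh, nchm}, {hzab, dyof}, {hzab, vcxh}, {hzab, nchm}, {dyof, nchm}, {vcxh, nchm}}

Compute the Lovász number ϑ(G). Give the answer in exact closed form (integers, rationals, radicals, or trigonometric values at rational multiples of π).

Vertex tdbu has 8 neighbors: twnz, jmzk, mwfr, kyrz, wfhh, bccu, dyof, vcxh.
Vertex twnz has 8 neighbors: mpjk, tdbu, mmdf, tkwo, hzab, bccu, dyof, vcxh.
N(mmdf) = {twnz, dzim, mwfr, tkwo, roaf, bccu, vcxh, nchm}, |N(mmdf)| = 8.
N(dzim) = {mpjk, jmzk, mmdf, mwfr, kyrz, hzab, bccu, nchm}, |N(dzim)| = 8.
Every vertex has degree 8 (N=17); Paley(17): SR with (k,λ,μ)=(8,3,4).
spec(A) ≈ [8.0, 1.56155, -2.56155] (distinct, 5 d.p.).
λ_max=8, λ_min=-sqrt(17)/2 - 1/2; ϑ = −17·λ_min/(λ_max−λ_min) = sqrt(17).
ϑ(G) ≈ 4.1231.

sqrt(17)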